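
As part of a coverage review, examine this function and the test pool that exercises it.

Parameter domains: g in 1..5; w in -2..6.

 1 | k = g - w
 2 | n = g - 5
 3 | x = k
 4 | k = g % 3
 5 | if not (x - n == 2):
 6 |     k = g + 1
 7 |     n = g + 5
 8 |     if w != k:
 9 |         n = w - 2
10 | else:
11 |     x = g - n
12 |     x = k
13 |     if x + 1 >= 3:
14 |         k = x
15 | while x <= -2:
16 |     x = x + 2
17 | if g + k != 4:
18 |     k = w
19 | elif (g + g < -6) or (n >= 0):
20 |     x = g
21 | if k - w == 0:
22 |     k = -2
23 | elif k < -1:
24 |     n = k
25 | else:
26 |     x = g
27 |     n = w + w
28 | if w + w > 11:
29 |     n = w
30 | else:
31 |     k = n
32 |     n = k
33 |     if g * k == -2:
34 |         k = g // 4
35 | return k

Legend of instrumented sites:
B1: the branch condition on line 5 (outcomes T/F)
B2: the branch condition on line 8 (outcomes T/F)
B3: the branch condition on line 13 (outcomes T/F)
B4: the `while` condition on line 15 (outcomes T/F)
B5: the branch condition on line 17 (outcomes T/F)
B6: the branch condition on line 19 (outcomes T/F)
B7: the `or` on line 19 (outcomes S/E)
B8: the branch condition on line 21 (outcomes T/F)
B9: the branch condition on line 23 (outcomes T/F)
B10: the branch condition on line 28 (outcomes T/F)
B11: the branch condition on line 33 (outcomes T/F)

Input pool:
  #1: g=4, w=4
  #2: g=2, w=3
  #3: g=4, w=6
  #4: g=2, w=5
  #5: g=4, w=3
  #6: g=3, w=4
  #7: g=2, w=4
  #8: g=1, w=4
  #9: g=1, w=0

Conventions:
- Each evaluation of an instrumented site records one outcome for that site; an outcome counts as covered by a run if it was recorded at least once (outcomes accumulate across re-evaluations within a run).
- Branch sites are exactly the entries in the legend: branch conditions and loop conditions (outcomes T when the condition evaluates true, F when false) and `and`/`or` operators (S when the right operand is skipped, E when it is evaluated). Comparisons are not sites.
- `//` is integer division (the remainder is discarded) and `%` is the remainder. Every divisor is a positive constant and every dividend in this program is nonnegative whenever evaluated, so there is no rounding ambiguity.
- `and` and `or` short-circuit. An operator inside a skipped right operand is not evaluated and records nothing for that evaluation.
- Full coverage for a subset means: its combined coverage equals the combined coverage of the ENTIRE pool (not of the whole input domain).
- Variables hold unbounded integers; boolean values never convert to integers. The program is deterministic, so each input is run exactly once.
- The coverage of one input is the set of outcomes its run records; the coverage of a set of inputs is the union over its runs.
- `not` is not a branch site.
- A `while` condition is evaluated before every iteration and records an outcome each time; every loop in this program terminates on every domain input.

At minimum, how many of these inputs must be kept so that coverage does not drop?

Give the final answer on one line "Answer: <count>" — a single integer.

input #1, g=4, w=4: outcomes B1=T, B2=T, B4=F, B5=T, B8=T, B10=F, B11=F
input #2, g=2, w=3: outcomes B1=F, B3=T, B4=F, B5=F, B6=F, B7=E, B8=F, B9=F, B10=F, B11=F
input #3, g=4, w=6: outcomes B1=T, B2=T, B4=T, B4=F, B5=T, B8=T, B10=T
input #4, g=2, w=5: outcomes B1=T, B2=T, B4=T, B4=F, B5=T, B8=T, B10=F, B11=F
input #5, g=4, w=3: outcomes B1=F, B3=F, B4=F, B5=T, B8=T, B10=F, B11=F
input #6, g=3, w=4: outcomes B1=T, B2=F, B4=F, B5=T, B8=T, B10=F, B11=F
input #7, g=2, w=4: outcomes B1=T, B2=T, B4=T, B4=F, B5=T, B8=T, B10=F, B11=F
input #8, g=1, w=4: outcomes B1=T, B2=T, B4=T, B4=F, B5=T, B8=T, B10=F, B11=F
input #9, g=1, w=0: outcomes B1=T, B2=T, B4=F, B5=T, B8=T, B10=F, B11=T
the full pool covers 19 outcomes: B1=T, B1=F, B2=T, B2=F, B3=T, B3=F, B4=T, B4=F, B5=T, B5=F, B6=F, B7=E, B8=T, B8=F, B9=F, B10=T, B10=F, B11=T, B11=F
checked all size-1 subsets: none covers 19 outcomes (max 10/19)
checked all size-2 subsets: none covers 19 outcomes (max 16/19)
checked all size-3 subsets: none covers 19 outcomes (max 17/19)
checked all size-4 subsets: none covers 19 outcomes (max 18/19)
inputs {2, 3, 5, 6, 9} (size 5) cover everything; no size-5 subset with a lexicographically smaller index list covers all 19

Answer: 5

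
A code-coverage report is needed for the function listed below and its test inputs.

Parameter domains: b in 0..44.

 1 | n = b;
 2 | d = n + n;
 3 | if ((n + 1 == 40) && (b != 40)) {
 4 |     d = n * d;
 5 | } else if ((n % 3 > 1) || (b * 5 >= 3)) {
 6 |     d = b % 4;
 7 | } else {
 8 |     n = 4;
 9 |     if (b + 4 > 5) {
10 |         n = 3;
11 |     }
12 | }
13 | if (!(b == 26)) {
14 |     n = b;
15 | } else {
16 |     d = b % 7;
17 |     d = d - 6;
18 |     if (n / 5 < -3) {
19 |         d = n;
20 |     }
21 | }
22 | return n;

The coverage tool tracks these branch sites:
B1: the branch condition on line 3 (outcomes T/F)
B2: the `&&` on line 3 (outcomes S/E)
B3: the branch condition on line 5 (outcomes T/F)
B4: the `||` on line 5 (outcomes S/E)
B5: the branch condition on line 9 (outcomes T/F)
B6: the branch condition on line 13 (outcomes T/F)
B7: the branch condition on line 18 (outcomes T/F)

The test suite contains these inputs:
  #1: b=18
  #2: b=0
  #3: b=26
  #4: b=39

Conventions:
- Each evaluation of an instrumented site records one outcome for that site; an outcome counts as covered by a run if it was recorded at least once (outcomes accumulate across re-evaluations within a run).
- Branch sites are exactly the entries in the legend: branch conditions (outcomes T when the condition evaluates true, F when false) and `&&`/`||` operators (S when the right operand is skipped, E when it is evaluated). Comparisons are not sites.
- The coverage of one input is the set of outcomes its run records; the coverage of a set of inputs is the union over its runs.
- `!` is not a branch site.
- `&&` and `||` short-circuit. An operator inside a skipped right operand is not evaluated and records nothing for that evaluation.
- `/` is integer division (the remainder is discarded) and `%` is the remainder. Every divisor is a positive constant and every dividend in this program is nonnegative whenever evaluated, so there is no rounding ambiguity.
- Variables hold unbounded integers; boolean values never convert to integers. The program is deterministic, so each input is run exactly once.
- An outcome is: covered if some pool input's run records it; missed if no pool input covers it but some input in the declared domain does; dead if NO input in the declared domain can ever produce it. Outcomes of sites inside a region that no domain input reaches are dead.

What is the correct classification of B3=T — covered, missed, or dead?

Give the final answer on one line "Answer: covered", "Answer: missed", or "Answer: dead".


B3=T is recorded by pool input(s) 1, 3 -> covered
Answer: covered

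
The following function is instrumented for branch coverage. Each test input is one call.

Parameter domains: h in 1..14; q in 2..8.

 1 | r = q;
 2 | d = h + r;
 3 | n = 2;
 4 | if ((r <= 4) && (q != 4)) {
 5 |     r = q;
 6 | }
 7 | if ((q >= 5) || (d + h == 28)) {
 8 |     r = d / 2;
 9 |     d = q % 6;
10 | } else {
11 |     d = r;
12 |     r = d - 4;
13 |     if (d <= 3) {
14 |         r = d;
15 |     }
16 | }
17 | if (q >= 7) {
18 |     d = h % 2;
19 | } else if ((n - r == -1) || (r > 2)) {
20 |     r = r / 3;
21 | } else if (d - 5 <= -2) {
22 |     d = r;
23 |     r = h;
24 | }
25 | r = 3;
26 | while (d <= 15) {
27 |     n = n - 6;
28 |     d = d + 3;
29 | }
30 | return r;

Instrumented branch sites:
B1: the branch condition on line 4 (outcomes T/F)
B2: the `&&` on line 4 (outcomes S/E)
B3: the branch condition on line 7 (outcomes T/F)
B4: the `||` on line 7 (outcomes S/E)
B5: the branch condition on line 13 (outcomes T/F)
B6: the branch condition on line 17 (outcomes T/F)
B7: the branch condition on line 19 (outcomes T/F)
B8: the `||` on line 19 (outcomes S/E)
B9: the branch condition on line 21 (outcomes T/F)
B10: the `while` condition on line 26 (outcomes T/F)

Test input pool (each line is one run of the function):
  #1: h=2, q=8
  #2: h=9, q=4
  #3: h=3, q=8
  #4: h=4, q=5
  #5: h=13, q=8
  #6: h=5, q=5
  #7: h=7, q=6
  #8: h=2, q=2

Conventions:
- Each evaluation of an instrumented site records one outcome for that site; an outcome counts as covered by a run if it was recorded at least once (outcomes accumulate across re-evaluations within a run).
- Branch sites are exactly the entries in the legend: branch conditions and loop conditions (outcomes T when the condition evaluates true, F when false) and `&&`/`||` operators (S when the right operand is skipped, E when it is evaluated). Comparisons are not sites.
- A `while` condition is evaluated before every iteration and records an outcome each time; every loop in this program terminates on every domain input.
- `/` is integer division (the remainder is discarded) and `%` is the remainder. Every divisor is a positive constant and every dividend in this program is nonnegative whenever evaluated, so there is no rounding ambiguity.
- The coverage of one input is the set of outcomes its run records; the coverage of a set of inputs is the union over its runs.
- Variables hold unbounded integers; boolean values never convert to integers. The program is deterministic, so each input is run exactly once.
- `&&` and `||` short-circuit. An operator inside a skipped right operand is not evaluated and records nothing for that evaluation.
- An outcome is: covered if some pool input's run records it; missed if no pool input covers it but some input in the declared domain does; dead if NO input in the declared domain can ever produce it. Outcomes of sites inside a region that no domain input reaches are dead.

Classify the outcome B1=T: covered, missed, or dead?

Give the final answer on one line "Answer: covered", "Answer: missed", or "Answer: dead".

B1=T is recorded by pool input(s) 8 -> covered

Answer: covered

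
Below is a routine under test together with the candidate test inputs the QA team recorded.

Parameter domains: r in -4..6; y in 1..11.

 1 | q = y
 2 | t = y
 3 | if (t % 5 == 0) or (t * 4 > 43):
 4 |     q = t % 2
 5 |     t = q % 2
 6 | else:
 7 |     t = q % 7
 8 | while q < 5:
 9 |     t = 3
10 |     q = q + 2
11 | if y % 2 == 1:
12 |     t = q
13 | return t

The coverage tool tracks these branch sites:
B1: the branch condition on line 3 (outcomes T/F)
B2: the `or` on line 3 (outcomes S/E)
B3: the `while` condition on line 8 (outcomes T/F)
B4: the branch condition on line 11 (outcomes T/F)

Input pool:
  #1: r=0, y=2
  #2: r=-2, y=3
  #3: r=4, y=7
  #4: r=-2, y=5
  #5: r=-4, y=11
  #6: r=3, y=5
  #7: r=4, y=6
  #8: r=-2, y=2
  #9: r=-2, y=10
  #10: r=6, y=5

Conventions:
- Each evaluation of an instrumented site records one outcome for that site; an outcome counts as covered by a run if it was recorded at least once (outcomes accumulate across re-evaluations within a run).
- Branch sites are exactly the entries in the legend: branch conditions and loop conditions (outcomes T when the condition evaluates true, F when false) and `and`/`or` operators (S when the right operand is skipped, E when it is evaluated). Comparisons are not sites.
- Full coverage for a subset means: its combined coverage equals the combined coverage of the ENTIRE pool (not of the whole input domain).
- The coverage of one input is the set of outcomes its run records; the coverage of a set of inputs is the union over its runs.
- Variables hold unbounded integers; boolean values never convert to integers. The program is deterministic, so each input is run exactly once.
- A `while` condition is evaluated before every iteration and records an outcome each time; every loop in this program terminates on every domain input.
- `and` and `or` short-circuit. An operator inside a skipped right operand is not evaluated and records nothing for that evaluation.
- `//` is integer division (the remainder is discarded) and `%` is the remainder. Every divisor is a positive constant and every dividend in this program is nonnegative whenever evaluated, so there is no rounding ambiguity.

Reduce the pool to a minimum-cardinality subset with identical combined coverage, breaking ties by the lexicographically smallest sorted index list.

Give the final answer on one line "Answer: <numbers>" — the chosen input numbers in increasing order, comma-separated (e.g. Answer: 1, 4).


run #1 (r=0, y=2) runs B2->E, B1->F, B3->T, B3->T, B3->F, B4->F; records B1=F, B2=E, B3=T, B3=F, B4=F
run #2 (r=-2, y=3) runs B2->E, B1->F, B3->T, B3->F, B4->T; records B1=F, B2=E, B3=T, B3=F, B4=T
run #3 (r=4, y=7) runs B2->E, B1->F, B3->F, B4->T; records B1=F, B2=E, B3=F, B4=T
run #4 (r=-2, y=5) runs B2->S, B1->T, B3->T, B3->T, B3->F, B4->T; records B1=T, B2=S, B3=T, B3=F, B4=T
run #5 (r=-4, y=11) runs B2->E, B1->T, B3->T, B3->T, B3->F, B4->T; records B1=T, B2=E, B3=T, B3=F, B4=T
run #6 (r=3, y=5) runs B2->S, B1->T, B3->T, B3->T, B3->F, B4->T; records B1=T, B2=S, B3=T, B3=F, B4=T
run #7 (r=4, y=6) runs B2->E, B1->F, B3->F, B4->F; records B1=F, B2=E, B3=F, B4=F
run #8 (r=-2, y=2) runs B2->E, B1->F, B3->T, B3->T, B3->F, B4->F; records B1=F, B2=E, B3=T, B3=F, B4=F
run #9 (r=-2, y=10) runs B2->S, B1->T, B3->T, B3->T, B3->T, B3->F, B4->F; records B1=T, B2=S, B3=T, B3=F, B4=F
run #10 (r=6, y=5) runs B2->S, B1->T, B3->T, B3->T, B3->F, B4->T; records B1=T, B2=S, B3=T, B3=F, B4=T
the full pool covers 8 outcomes: B1=T, B1=F, B2=S, B2=E, B3=T, B3=F, B4=T, B4=F
checked all size-1 subsets: none covers 8 outcomes (max 5/8)
the canonical winner is {1, 4}: size 2, full 8-outcome coverage, earliest index list among size-2 covers
Answer: 1, 4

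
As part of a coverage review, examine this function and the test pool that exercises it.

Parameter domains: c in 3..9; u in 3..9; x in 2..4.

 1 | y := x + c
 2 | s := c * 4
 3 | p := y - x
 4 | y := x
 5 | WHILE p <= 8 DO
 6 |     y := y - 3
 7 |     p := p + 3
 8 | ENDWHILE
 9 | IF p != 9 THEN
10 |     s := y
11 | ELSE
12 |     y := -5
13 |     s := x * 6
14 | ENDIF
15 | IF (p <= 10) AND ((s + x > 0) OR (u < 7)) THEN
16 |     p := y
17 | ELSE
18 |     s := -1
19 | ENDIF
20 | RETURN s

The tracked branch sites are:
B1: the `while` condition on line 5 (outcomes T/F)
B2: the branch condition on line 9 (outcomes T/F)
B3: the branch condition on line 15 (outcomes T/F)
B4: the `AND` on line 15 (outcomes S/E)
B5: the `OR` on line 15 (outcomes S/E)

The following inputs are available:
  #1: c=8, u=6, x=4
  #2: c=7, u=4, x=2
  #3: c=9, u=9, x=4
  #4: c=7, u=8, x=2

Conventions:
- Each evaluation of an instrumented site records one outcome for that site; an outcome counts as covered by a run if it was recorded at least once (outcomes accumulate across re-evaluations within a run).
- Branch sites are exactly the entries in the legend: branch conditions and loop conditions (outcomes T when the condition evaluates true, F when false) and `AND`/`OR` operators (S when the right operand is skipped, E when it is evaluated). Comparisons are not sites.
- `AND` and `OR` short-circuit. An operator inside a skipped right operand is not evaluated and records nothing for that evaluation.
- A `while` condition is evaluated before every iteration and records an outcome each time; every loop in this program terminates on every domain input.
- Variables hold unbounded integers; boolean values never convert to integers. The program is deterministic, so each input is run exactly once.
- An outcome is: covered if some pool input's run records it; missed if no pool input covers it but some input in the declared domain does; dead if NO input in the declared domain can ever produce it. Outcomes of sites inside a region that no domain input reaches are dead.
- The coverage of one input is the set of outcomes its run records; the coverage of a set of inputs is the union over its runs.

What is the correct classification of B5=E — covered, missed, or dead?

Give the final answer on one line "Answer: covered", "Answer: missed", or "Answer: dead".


no pool input records B5=E
but domain input (c=4, u=3, x=2) does record it -> reachable, so missed
Answer: missed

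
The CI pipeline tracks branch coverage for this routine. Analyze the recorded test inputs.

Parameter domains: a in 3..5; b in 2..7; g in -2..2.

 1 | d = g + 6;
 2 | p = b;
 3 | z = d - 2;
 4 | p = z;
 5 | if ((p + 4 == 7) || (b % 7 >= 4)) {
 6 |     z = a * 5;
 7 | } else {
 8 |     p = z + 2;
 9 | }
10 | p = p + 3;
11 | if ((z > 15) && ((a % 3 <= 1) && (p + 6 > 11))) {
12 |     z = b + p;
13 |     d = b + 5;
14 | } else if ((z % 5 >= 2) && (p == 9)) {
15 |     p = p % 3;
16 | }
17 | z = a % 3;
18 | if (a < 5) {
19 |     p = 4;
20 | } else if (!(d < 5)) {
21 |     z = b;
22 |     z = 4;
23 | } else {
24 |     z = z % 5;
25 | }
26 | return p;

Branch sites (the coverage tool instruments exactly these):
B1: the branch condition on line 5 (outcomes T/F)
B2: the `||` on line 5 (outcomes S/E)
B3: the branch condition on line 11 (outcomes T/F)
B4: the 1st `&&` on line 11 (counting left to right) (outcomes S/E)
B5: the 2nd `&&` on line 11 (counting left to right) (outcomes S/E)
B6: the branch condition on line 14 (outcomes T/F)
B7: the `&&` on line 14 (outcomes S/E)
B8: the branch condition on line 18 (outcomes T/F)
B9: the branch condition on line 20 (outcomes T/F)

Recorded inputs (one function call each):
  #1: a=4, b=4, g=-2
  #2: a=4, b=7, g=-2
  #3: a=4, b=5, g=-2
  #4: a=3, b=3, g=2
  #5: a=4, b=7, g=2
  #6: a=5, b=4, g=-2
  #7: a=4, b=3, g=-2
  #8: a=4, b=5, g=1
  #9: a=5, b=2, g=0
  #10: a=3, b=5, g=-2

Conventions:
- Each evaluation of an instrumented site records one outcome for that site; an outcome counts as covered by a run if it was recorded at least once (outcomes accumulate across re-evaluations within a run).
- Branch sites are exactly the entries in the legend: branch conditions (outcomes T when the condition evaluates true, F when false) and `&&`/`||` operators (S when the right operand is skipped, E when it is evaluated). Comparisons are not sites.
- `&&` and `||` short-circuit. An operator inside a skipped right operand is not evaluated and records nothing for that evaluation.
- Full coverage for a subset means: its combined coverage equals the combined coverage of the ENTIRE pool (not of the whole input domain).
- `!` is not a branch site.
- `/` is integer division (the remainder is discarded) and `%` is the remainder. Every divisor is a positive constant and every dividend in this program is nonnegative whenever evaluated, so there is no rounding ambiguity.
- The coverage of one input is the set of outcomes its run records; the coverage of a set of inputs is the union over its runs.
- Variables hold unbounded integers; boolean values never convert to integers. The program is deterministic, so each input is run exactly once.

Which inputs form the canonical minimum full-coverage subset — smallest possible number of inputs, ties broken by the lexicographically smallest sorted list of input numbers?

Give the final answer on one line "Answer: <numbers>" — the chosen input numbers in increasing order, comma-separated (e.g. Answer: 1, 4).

test 1 (a=4, b=4, g=-2) hits B1=T, B2=E, B3=F, B4=E, B5=E, B6=F, B7=S, B8=T
test 2 (a=4, b=7, g=-2) hits B1=F, B2=E, B3=F, B4=S, B6=F, B7=E, B8=T
test 3 (a=4, b=5, g=-2) hits B1=T, B2=E, B3=F, B4=E, B5=E, B6=F, B7=S, B8=T
test 4 (a=3, b=3, g=2) hits B1=F, B2=E, B3=F, B4=S, B6=F, B7=S, B8=T
test 5 (a=4, b=7, g=2) hits B1=F, B2=E, B3=F, B4=S, B6=F, B7=S, B8=T
test 6 (a=5, b=4, g=-2) hits B1=T, B2=E, B3=F, B4=E, B5=S, B6=F, B7=S, B8=F, B9=F
test 7 (a=4, b=3, g=-2) hits B1=F, B2=E, B3=F, B4=S, B6=F, B7=E, B8=T
test 8 (a=4, b=5, g=1) hits B1=T, B2=E, B3=T, B4=E, B5=E, B8=T
test 9 (a=5, b=2, g=0) hits B1=F, B2=E, B3=F, B4=S, B6=T, B7=E, B8=F, B9=T
test 10 (a=3, b=5, g=-2) hits B1=T, B2=E, B3=F, B4=S, B6=F, B7=S, B8=T
union over all inputs: B1=T, B1=F, B2=E, B3=T, B3=F, B4=S, B4=E, B5=S, B5=E, B6=T, B6=F, B7=S, B7=E, B8=T, B8=F, B9=T, B9=F (17 outcomes)
no size-1 subset reaches all 17 outcomes (best union: 9/17)
no size-2 subset reaches all 17 outcomes (best union: 14/17)
the canonical winner is {6, 8, 9}: size 3, full 17-outcome coverage, earliest index list among size-3 covers

Answer: 6, 8, 9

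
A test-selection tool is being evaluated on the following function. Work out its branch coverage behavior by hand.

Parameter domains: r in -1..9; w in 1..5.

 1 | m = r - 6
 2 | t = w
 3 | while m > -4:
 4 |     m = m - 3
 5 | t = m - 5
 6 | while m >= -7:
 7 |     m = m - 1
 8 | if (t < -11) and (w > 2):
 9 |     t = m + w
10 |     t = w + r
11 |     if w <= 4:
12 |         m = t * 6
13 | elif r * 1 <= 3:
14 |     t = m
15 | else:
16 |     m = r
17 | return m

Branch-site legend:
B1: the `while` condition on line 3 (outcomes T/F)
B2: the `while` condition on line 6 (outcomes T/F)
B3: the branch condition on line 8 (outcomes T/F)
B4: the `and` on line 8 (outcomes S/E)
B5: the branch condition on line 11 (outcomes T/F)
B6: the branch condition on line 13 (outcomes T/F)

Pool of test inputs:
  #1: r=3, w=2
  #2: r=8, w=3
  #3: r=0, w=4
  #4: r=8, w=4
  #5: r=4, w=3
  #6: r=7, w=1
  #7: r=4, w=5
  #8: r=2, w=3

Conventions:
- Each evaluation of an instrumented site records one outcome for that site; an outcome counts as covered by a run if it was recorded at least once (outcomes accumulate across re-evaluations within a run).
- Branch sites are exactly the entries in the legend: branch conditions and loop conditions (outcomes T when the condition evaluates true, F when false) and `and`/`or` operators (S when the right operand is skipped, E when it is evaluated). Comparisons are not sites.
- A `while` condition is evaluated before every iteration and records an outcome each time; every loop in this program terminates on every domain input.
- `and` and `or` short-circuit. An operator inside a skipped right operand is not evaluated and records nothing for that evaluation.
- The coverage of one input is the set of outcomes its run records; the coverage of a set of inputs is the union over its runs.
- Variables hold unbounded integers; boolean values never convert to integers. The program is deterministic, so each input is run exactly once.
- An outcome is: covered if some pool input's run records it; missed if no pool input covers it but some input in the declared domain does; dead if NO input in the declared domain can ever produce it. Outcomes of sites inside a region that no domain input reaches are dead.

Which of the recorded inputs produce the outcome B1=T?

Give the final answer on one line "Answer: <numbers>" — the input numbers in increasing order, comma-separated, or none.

input #1 (r=3, w=2): covers B1=T
input #2 (r=8, w=3): covers B1=T
input #3 (r=0, w=4): misses B1=T
input #4 (r=8, w=4): covers B1=T
input #5 (r=4, w=3): covers B1=T
input #6 (r=7, w=1): covers B1=T
input #7 (r=4, w=5): covers B1=T
input #8 (r=2, w=3): misses B1=T

Answer: 1, 2, 4, 5, 6, 7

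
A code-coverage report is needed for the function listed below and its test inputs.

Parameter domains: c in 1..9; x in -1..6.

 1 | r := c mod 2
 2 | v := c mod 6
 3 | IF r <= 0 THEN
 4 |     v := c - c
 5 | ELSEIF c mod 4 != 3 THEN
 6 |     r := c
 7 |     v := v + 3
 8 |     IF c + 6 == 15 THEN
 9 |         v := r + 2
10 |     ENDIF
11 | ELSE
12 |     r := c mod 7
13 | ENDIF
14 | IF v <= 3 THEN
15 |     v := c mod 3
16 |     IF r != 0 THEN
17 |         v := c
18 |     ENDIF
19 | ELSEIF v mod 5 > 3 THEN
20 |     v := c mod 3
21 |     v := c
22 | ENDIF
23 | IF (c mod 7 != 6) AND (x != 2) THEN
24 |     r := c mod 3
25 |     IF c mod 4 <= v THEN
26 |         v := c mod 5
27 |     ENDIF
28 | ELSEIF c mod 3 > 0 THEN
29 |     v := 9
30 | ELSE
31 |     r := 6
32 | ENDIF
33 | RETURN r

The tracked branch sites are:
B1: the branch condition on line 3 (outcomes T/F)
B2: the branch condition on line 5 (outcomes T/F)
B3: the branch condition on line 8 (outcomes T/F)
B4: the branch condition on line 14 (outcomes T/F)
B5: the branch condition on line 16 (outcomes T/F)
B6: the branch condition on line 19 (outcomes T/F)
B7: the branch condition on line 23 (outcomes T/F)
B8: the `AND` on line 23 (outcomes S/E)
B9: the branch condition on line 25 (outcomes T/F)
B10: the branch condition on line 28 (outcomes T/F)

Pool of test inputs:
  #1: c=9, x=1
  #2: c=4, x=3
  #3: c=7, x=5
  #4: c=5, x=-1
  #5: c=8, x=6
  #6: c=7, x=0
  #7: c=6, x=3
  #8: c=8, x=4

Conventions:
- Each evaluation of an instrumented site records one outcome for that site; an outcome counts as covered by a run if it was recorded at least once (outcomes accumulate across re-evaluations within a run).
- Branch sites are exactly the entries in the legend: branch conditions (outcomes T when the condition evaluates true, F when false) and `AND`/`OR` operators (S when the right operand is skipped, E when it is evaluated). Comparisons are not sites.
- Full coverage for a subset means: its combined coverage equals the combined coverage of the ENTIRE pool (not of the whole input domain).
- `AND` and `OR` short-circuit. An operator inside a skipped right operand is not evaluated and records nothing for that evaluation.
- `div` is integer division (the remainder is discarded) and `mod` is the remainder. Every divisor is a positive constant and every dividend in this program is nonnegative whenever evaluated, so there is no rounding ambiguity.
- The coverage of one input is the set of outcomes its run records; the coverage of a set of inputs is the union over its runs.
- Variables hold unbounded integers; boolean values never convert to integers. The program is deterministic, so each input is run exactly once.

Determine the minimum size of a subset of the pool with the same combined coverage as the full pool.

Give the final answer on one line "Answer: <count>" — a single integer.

run #1 (c=9, x=1) runs B1->F, B2->T, B3->T, B4->F, B6->F, B8->E, B7->T, B9->T; records B1=F, B2=T, B3=T, B4=F, B6=F, B7=T, B8=E, B9=T
run #2 (c=4, x=3) runs B1->T, B4->T, B5->F, B8->E, B7->T, B9->T; records B1=T, B4=T, B5=F, B7=T, B8=E, B9=T
run #3 (c=7, x=5) runs B1->F, B2->F, B4->T, B5->F, B8->E, B7->T, B9->F; records B1=F, B2=F, B4=T, B5=F, B7=T, B8=E, B9=F
run #4 (c=5, x=-1) runs B1->F, B2->T, B3->F, B4->F, B6->F, B8->E, B7->T, B9->T; records B1=F, B2=T, B3=F, B4=F, B6=F, B7=T, B8=E, B9=T
run #5 (c=8, x=6) runs B1->T, B4->T, B5->F, B8->E, B7->T, B9->T; records B1=T, B4=T, B5=F, B7=T, B8=E, B9=T
run #6 (c=7, x=0) runs B1->F, B2->F, B4->T, B5->F, B8->E, B7->T, B9->F; records B1=F, B2=F, B4=T, B5=F, B7=T, B8=E, B9=F
run #7 (c=6, x=3) runs B1->T, B4->T, B5->F, B8->S, B7->F, B10->F; records B1=T, B4=T, B5=F, B7=F, B8=S, B10=F
run #8 (c=8, x=4) runs B1->T, B4->T, B5->F, B8->E, B7->T, B9->T; records B1=T, B4=T, B5=F, B7=T, B8=E, B9=T
together the pool reaches 17 outcomes: B1=T, B1=F, B2=T, B2=F, B3=T, B3=F, B4=T, B4=F, B5=F, B6=F, B7=T, B7=F, B8=S, B8=E, B9=T, B9=F, B10=F
size 1 is not enough: best union over all size-1 subsets is 8/17
size 2 is not enough: best union over all size-2 subsets is 14/17
size 3 is not enough: best union over all size-3 subsets is 16/17
inputs {1, 3, 4, 7} (size 4) cover everything; no size-4 subset with a lexicographically smaller index list covers all 17

Answer: 4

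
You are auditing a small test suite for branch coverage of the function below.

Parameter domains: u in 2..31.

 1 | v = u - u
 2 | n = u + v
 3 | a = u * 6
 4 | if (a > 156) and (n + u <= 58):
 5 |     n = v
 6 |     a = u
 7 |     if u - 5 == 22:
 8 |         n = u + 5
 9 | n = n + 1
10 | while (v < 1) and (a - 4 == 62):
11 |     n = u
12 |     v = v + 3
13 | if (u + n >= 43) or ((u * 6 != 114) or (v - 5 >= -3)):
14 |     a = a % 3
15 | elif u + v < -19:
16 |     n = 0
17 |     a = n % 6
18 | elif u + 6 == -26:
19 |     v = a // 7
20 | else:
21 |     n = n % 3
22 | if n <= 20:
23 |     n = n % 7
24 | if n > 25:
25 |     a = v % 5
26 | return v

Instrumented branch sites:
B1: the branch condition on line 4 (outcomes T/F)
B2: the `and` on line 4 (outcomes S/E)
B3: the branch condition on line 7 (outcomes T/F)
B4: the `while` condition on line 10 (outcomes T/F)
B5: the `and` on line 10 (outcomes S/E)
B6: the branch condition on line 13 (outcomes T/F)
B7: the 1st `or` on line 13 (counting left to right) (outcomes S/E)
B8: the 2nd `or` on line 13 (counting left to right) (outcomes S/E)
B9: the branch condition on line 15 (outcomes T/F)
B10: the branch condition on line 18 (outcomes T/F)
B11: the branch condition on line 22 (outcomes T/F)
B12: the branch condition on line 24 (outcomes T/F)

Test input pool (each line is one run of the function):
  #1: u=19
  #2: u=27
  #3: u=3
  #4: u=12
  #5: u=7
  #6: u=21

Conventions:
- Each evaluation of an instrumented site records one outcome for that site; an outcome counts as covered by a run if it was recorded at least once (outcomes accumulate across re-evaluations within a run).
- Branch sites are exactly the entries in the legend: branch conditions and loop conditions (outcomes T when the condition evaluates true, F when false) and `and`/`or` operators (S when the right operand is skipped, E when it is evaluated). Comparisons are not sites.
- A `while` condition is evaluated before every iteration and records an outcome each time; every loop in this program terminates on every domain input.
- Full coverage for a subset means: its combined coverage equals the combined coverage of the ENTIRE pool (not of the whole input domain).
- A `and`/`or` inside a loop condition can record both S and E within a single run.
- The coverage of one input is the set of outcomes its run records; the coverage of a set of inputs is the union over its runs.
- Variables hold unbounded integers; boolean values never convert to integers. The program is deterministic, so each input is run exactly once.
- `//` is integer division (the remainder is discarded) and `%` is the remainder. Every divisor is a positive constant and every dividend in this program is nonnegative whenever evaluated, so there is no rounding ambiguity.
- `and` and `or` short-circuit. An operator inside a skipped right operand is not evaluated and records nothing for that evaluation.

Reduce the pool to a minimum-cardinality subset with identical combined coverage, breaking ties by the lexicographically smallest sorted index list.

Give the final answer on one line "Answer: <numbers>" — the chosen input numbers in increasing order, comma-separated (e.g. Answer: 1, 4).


input #1, u=19: events B2->S, B1->F, B5->E, B4->F, B7->E, B8->E, B6->F, B9->F, B10->F, B11->T, B12->F; outcomes B1=F, B2=S, B4=F, B5=E, B6=F, B7=E, B8=E, B9=F, B10=F, B11=T, B12=F
input #2, u=27: events B2->E, B1->T, B3->T, B5->E, B4->F, B7->S, B6->T, B11->F, B12->T; outcomes B1=T, B2=E, B3=T, B4=F, B5=E, B6=T, B7=S, B11=F, B12=T
input #3, u=3: events B2->S, B1->F, B5->E, B4->F, B7->E, B8->S, B6->T, B11->T, B12->F; outcomes B1=F, B2=S, B4=F, B5=E, B6=T, B7=E, B8=S, B11=T, B12=F
input #4, u=12: events B2->S, B1->F, B5->E, B4->F, B7->E, B8->S, B6->T, B11->T, B12->F; outcomes B1=F, B2=S, B4=F, B5=E, B6=T, B7=E, B8=S, B11=T, B12=F
input #5, u=7: events B2->S, B1->F, B5->E, B4->F, B7->E, B8->S, B6->T, B11->T, B12->F; outcomes B1=F, B2=S, B4=F, B5=E, B6=T, B7=E, B8=S, B11=T, B12=F
input #6, u=21: events B2->S, B1->F, B5->E, B4->F, B7->S, B6->T, B11->F, B12->F; outcomes B1=F, B2=S, B4=F, B5=E, B6=T, B7=S, B11=F, B12=F
the full pool covers 19 outcomes: B1=T, B1=F, B2=S, B2=E, B3=T, B4=F, B5=E, B6=T, B6=F, B7=S, B7=E, B8=S, B8=E, B9=F, B10=F, B11=T, B11=F, B12=T, B12=F
every size-1 subset falls short of the 19 outcomes (best: 11/19)
every size-2 subset falls short of the 19 outcomes (best: 18/19)
inputs {1, 2, 3} (size 3) cover everything; no size-3 subset with a lexicographically smaller index list covers all 19
Answer: 1, 2, 3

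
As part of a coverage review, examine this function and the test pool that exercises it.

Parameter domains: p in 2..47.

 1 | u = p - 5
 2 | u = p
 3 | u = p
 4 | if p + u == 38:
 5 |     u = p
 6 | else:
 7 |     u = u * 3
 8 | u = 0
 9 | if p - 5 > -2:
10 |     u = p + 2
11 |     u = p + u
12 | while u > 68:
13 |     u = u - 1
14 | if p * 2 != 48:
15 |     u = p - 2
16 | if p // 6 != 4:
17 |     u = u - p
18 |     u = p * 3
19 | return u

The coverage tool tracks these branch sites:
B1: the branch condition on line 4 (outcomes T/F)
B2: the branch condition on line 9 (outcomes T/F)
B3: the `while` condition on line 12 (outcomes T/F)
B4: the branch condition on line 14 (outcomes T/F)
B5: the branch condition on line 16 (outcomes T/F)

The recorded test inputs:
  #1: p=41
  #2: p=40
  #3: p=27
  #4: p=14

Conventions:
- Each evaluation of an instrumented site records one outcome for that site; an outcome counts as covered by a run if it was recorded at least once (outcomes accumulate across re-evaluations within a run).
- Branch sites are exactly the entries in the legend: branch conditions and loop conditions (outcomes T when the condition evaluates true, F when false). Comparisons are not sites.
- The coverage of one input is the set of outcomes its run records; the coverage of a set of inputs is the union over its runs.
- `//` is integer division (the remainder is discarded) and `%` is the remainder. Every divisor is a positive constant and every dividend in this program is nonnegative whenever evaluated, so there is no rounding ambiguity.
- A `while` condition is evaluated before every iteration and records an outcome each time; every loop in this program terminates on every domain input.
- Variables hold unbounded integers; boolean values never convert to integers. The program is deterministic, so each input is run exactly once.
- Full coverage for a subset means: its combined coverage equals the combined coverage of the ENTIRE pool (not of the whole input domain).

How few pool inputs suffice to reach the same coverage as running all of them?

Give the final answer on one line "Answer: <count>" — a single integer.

input #1 (p=41): covers B1=F, B2=T, B3=T, B3=F, B4=T, B5=T
input #2 (p=40): covers B1=F, B2=T, B3=T, B3=F, B4=T, B5=T
input #3 (p=27): covers B1=F, B2=T, B3=F, B4=T, B5=F
input #4 (p=14): covers B1=F, B2=T, B3=F, B4=T, B5=T
the full pool covers 7 outcomes: B1=F, B2=T, B3=T, B3=F, B4=T, B5=T, B5=F
no size-1 subset reaches all 7 outcomes (best union: 6/7)
the canonical winner is {1, 3}: size 2, full 7-outcome coverage, earliest index list among size-2 covers

Answer: 2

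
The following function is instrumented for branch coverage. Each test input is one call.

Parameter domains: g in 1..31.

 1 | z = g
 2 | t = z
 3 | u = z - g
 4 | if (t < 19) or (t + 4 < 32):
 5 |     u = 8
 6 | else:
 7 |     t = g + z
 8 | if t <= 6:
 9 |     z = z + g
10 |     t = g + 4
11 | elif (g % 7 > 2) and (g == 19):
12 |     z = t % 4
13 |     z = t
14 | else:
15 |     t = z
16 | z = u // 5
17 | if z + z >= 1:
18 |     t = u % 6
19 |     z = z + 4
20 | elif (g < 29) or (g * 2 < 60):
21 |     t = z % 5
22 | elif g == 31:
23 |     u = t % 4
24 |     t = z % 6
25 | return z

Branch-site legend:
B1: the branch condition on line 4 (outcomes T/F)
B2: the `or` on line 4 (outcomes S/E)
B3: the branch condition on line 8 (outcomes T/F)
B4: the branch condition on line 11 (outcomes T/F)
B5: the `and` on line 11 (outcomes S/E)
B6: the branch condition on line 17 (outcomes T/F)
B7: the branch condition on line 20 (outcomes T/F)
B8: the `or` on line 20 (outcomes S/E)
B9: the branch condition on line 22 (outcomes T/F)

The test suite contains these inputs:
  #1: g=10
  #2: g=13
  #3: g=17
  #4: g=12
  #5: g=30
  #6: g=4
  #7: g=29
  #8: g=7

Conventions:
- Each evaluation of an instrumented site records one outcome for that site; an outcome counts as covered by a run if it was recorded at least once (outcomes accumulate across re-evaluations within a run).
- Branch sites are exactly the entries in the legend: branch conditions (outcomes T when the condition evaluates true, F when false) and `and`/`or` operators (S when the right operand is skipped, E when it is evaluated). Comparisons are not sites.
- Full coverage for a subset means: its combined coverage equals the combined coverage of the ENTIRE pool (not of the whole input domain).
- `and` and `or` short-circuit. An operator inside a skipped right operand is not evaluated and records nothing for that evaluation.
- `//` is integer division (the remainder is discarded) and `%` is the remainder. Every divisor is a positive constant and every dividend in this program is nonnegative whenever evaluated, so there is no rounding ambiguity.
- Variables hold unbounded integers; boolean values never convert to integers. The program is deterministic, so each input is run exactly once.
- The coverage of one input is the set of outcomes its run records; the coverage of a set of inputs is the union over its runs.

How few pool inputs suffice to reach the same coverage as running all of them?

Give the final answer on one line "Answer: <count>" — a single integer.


input #1, g=10: events B2->S, B1->T, B3->F, B5->E, B4->F, B6->T; outcomes B1=T, B2=S, B3=F, B4=F, B5=E, B6=T
input #2, g=13: events B2->S, B1->T, B3->F, B5->E, B4->F, B6->T; outcomes B1=T, B2=S, B3=F, B4=F, B5=E, B6=T
input #3, g=17: events B2->S, B1->T, B3->F, B5->E, B4->F, B6->T; outcomes B1=T, B2=S, B3=F, B4=F, B5=E, B6=T
input #4, g=12: events B2->S, B1->T, B3->F, B5->E, B4->F, B6->T; outcomes B1=T, B2=S, B3=F, B4=F, B5=E, B6=T
input #5, g=30: events B2->E, B1->F, B3->F, B5->S, B4->F, B6->F, B8->E, B7->F, B9->F; outcomes B1=F, B2=E, B3=F, B4=F, B5=S, B6=F, B7=F, B8=E, B9=F
input #6, g=4: events B2->S, B1->T, B3->T, B6->T; outcomes B1=T, B2=S, B3=T, B6=T
input #7, g=29: events B2->E, B1->F, B3->F, B5->S, B4->F, B6->F, B8->E, B7->T; outcomes B1=F, B2=E, B3=F, B4=F, B5=S, B6=F, B7=T, B8=E
input #8, g=7: events B2->S, B1->T, B3->F, B5->S, B4->F, B6->T; outcomes B1=T, B2=S, B3=F, B4=F, B5=S, B6=T
the full pool covers 15 outcomes: B1=T, B1=F, B2=S, B2=E, B3=T, B3=F, B4=F, B5=S, B5=E, B6=T, B6=F, B7=T, B7=F, B8=E, B9=F
every size-1 subset falls short of the 15 outcomes (best: 9/15)
every size-2 subset falls short of the 15 outcomes (best: 13/15)
every size-3 subset falls short of the 15 outcomes (best: 14/15)
at size 4, {1, 5, 6, 7} reaches all 15 outcomes; every lexicographically earlier size-4 subset fails
Answer: 4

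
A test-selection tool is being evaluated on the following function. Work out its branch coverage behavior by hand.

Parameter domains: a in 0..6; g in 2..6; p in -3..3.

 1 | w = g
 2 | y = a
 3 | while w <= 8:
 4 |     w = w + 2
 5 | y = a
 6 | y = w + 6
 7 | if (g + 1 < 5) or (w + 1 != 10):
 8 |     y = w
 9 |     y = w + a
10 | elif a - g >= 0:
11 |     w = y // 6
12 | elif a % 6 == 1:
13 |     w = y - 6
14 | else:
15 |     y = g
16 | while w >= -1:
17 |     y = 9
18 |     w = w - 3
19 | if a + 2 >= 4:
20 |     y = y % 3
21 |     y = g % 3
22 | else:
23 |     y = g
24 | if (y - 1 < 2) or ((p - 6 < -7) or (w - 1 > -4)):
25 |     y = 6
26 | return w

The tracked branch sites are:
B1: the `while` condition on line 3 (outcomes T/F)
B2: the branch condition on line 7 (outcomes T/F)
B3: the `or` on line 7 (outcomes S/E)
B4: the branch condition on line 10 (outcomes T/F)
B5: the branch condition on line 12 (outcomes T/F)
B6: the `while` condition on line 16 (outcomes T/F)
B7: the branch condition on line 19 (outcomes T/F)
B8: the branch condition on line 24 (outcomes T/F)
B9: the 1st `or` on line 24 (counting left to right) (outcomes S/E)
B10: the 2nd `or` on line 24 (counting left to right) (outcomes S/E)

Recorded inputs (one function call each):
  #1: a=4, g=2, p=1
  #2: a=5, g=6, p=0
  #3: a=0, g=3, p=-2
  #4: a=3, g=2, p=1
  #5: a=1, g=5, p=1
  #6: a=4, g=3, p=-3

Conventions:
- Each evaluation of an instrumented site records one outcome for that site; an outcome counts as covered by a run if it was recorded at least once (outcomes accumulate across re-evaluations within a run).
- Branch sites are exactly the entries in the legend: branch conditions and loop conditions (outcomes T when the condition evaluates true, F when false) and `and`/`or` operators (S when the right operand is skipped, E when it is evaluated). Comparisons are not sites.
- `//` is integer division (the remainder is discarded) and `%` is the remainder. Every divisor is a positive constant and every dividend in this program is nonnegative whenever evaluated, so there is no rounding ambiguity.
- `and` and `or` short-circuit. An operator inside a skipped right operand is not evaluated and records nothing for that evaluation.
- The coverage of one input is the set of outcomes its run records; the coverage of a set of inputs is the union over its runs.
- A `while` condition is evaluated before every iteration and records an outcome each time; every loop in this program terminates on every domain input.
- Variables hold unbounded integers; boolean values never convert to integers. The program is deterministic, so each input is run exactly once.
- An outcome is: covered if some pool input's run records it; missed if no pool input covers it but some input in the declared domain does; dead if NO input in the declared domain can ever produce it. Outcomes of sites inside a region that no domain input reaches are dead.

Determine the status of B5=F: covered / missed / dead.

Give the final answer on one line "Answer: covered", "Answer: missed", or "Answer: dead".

no pool input records B5=F
but domain input (a=0, g=5, p=-3) does record it -> reachable, so missed

Answer: missed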